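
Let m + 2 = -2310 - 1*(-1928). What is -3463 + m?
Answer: -3847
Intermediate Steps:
m = -384 (m = -2 + (-2310 - 1*(-1928)) = -2 + (-2310 + 1928) = -2 - 382 = -384)
-3463 + m = -3463 - 384 = -3847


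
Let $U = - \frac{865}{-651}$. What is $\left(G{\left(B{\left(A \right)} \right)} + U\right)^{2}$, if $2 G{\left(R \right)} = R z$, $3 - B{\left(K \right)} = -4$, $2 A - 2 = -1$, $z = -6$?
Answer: $\frac{163993636}{423801} \approx 386.96$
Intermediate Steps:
$A = \frac{1}{2}$ ($A = 1 + \frac{1}{2} \left(-1\right) = 1 - \frac{1}{2} = \frac{1}{2} \approx 0.5$)
$B{\left(K \right)} = 7$ ($B{\left(K \right)} = 3 - -4 = 3 + 4 = 7$)
$G{\left(R \right)} = - 3 R$ ($G{\left(R \right)} = \frac{R \left(-6\right)}{2} = \frac{\left(-6\right) R}{2} = - 3 R$)
$U = \frac{865}{651}$ ($U = \left(-865\right) \left(- \frac{1}{651}\right) = \frac{865}{651} \approx 1.3287$)
$\left(G{\left(B{\left(A \right)} \right)} + U\right)^{2} = \left(\left(-3\right) 7 + \frac{865}{651}\right)^{2} = \left(-21 + \frac{865}{651}\right)^{2} = \left(- \frac{12806}{651}\right)^{2} = \frac{163993636}{423801}$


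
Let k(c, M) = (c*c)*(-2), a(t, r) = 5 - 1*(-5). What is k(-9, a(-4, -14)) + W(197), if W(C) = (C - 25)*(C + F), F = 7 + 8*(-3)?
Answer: 30798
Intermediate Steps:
F = -17 (F = 7 - 24 = -17)
a(t, r) = 10 (a(t, r) = 5 + 5 = 10)
k(c, M) = -2*c² (k(c, M) = c²*(-2) = -2*c²)
W(C) = (-25 + C)*(-17 + C) (W(C) = (C - 25)*(C - 17) = (-25 + C)*(-17 + C))
k(-9, a(-4, -14)) + W(197) = -2*(-9)² + (425 + 197² - 42*197) = -2*81 + (425 + 38809 - 8274) = -162 + 30960 = 30798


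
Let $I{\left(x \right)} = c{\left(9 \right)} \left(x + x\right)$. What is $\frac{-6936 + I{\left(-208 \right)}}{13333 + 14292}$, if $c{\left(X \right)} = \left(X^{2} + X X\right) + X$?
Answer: $- \frac{78072}{27625} \approx -2.8261$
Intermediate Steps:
$c{\left(X \right)} = X + 2 X^{2}$ ($c{\left(X \right)} = \left(X^{2} + X^{2}\right) + X = 2 X^{2} + X = X + 2 X^{2}$)
$I{\left(x \right)} = 342 x$ ($I{\left(x \right)} = 9 \left(1 + 2 \cdot 9\right) \left(x + x\right) = 9 \left(1 + 18\right) 2 x = 9 \cdot 19 \cdot 2 x = 171 \cdot 2 x = 342 x$)
$\frac{-6936 + I{\left(-208 \right)}}{13333 + 14292} = \frac{-6936 + 342 \left(-208\right)}{13333 + 14292} = \frac{-6936 - 71136}{27625} = \left(-78072\right) \frac{1}{27625} = - \frac{78072}{27625}$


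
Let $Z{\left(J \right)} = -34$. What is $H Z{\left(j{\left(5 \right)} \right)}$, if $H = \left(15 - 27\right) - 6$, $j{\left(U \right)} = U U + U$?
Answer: $612$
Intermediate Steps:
$j{\left(U \right)} = U + U^{2}$ ($j{\left(U \right)} = U^{2} + U = U + U^{2}$)
$H = -18$ ($H = -12 - 6 = -18$)
$H Z{\left(j{\left(5 \right)} \right)} = \left(-18\right) \left(-34\right) = 612$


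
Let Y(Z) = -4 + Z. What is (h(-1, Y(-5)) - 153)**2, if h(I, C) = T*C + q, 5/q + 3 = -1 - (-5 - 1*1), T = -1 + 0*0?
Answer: 80089/4 ≈ 20022.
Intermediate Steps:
T = -1 (T = -1 + 0 = -1)
q = 5/2 (q = 5/(-3 + (-1 - (-5 - 1*1))) = 5/(-3 + (-1 - (-5 - 1))) = 5/(-3 + (-1 - 1*(-6))) = 5/(-3 + (-1 + 6)) = 5/(-3 + 5) = 5/2 ≈ 2.5000)
h(I, C) = 5/2 - C (h(I, C) = -C + 5/2 = 5/2 - C)
(h(-1, Y(-5)) - 153)**2 = ((5/2 - (-4 - 5)) - 153)**2 = ((5/2 - 1*(-9)) - 153)**2 = ((5/2 + 9) - 153)**2 = (23/2 - 153)**2 = (-283/2)**2 = 80089/4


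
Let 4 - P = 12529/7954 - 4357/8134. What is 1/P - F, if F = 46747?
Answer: -2238417594264/47884009 ≈ -46747.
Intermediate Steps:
P = 47884009/16174459 (P = 4 - (12529/7954 - 4357/8134) = 4 - 1*16813827/16174459 = 4 - 16813827/16174459 = 47884009/16174459 ≈ 2.9605)
1/P - F = 1/(47884009/16174459) - 1*46747 = 16174459/47884009 - 46747 = -2238417594264/47884009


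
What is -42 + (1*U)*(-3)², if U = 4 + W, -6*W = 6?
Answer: -15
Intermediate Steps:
W = -1 (W = -⅙*6 = -1)
U = 3 (U = 4 - 1 = 3)
-42 + (1*U)*(-3)² = -42 + (1*3)*(-3)² = -42 + 3*9 = -42 + 27 = -15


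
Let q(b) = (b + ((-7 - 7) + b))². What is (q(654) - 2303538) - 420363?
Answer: -1049465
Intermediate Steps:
q(b) = (-14 + 2*b)² (q(b) = (b + (-14 + b))² = (-14 + 2*b)²)
(q(654) - 2303538) - 420363 = (4*(-7 + 654)² - 2303538) - 420363 = (4*647² - 2303538) - 420363 = (4*418609 - 2303538) - 420363 = (1674436 - 2303538) - 420363 = -629102 - 420363 = -1049465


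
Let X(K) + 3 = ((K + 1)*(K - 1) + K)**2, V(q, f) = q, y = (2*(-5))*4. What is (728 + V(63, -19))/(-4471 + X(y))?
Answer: 791/2426007 ≈ 0.00032605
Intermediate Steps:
y = -40 (y = -10*4 = -40)
X(K) = -3 + (K + (1 + K)*(-1 + K))**2 (X(K) = -3 + ((K + 1)*(K - 1) + K)**2 = -3 + ((1 + K)*(-1 + K) + K)**2 = -3 + (K + (1 + K)*(-1 + K))**2)
(728 + V(63, -19))/(-4471 + X(y)) = (728 + 63)/(-4471 + (-3 + (-1 - 40 + (-40)**2)**2)) = 791/(-4471 + (-3 + (-1 - 40 + 1600)**2)) = 791/(-4471 + (-3 + 1559**2)) = 791/(-4471 + (-3 + 2430481)) = 791/(-4471 + 2430478) = 791/2426007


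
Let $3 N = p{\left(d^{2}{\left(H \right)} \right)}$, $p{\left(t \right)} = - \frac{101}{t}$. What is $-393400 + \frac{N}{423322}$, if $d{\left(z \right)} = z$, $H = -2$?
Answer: $- \frac{1998418497701}{5079864} \approx -3.934 \cdot 10^{5}$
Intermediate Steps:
$N = - \frac{101}{12}$ ($N = \frac{\left(-101\right) \frac{1}{\left(-2\right)^{2}}}{3} = \frac{\left(-101\right) \frac{1}{4}}{3} = \frac{1}{3} \left(- \frac{101}{4}\right) = - \frac{101}{12} \approx -8.4167$)
$-393400 + \frac{N}{423322} = -393400 - \frac{101}{12 \cdot 423322} = -393400 - \frac{101}{5079864} = - \frac{1998418497701}{5079864}$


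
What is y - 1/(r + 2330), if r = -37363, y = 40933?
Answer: 1434005790/35033 ≈ 40933.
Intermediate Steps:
y - 1/(r + 2330) = 40933 - 1/(-37363 + 2330) = 40933 - 1/(-35033) = 40933 - 1*(-1/35033) = 40933 + 1/35033 = 1434005790/35033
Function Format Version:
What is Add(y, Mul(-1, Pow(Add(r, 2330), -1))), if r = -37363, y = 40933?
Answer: Rational(1434005790, 35033) ≈ 40933.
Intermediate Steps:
Add(y, Mul(-1, Pow(Add(r, 2330), -1))) = Add(40933, Mul(-1, Pow(Add(-37363, 2330), -1))) = Add(40933, Mul(-1, Pow(-35033, -1))) = Add(40933, Mul(-1, Rational(-1, 35033))) = Add(40933, Rational(1, 35033)) = Rational(1434005790, 35033)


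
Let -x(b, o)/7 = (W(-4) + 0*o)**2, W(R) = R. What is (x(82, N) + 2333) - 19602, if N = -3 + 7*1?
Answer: -17381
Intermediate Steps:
N = 4 (N = -3 + 7 = 4)
x(b, o) = -112 (x(b, o) = -7*(-4 + 0*o)**2 = -7*(-4 + 0)**2 = -7*(-4)**2 = -7*16 = -112)
(x(82, N) + 2333) - 19602 = (-112 + 2333) - 19602 = 2221 - 19602 = -17381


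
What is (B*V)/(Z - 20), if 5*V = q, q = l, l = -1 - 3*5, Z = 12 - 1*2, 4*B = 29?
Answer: 58/25 ≈ 2.3200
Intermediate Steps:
B = 29/4 (B = (¼)*29 = 29/4 ≈ 7.2500)
Z = 10 (Z = 12 - 2 = 10)
l = -16 (l = -1 - 15 = -16)
q = -16
V = -16/5 (V = (⅕)*(-16) = -16/5 ≈ -3.2000)
(B*V)/(Z - 20) = ((29/4)*(-16/5))/(10 - 20) = -116/5/(-10) = -116/5*(-⅒) = 58/25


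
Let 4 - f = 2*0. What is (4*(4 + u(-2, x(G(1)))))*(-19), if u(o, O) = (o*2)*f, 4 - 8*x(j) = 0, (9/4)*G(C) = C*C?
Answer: 912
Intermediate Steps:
G(C) = 4*C**2/9 (G(C) = 4*(C*C)/9 = 4*C**2/9)
f = 4 (f = 4 - 2*0 = 4 - 1*0 = 4 + 0 = 4)
x(j) = 1/2 (x(j) = 1/2 - 1/8*0 = 1/2 + 0 = 1/2)
u(o, O) = 8*o (u(o, O) = (o*2)*4 = (2*o)*4 = 8*o)
(4*(4 + u(-2, x(G(1)))))*(-19) = (4*(4 + 8*(-2)))*(-19) = (4*(4 - 16))*(-19) = (4*(-12))*(-19) = -48*(-19) = 912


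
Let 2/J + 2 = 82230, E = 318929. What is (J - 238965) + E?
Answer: 3287639897/41114 ≈ 79964.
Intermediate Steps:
J = 1/41114 (J = 2/(-2 + 82230) = 2/82228 = 2*(1/82228) = 1/41114 ≈ 2.4323e-5)
(J - 238965) + E = (1/41114 - 238965) + 318929 = -9824807009/41114 + 318929 = 3287639897/41114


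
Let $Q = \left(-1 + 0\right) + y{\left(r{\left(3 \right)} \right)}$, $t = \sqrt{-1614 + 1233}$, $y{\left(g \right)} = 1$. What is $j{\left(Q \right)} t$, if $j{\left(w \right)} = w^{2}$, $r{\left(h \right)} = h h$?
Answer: $0$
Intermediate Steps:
$r{\left(h \right)} = h^{2}$
$t = i \sqrt{381}$ ($t = \sqrt{-381} = i \sqrt{381} \approx 19.519 i$)
$Q = 0$ ($Q = \left(-1 + 0\right) + 1 = -1 + 1 = 0$)
$j{\left(Q \right)} t = 0^{2} i \sqrt{381} = 0 i \sqrt{381} = 0$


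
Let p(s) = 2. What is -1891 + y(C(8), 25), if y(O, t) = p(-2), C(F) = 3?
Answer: -1889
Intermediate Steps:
y(O, t) = 2
-1891 + y(C(8), 25) = -1891 + 2 = -1889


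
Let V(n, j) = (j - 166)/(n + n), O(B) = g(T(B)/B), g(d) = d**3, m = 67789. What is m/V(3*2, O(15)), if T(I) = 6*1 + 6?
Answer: -50841750/10343 ≈ -4915.6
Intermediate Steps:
T(I) = 12 (T(I) = 6 + 6 = 12)
O(B) = 1728/B**3 (O(B) = (12/B)**3 = 1728/B**3)
V(n, j) = (-166 + j)/(2*n) (V(n, j) = (-166 + j)/((2*n)) = (-166 + j)*(1/(2*n)) = (-166 + j)/(2*n))
m/V(3*2, O(15)) = 67789/(((-166 + 1728/15**3)/(2*((3*2))))) = 67789/(((1/2)*(-166 + 1728*(1/3375))/6)) = 67789/(((1/2)*(1/6)*(-166 + 64/125))) = 67789/(((1/2)*(1/6)*(-20686/125))) = 67789/(-10343/750) = 67789*(-750/10343) = -50841750/10343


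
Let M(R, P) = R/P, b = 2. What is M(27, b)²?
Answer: 729/4 ≈ 182.25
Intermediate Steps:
M(27, b)² = (27/2)² = 729/4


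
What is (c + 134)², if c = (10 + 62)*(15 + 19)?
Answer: 6666724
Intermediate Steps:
c = 2448 (c = 72*34 = 2448)
(c + 134)² = (2448 + 134)² = 2582² = 6666724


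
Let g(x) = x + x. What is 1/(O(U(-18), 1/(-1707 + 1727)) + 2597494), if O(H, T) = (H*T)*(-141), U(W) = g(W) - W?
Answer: 10/25976209 ≈ 3.8497e-7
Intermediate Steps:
g(x) = 2*x
U(W) = W (U(W) = 2*W - W = W)
O(H, T) = -141*H*T
1/(O(U(-18), 1/(-1707 + 1727)) + 2597494) = 1/(-141*(-18)/(-1707 + 1727) + 2597494) = 1/(-141*(-18)/20 + 2597494) = 1/(-141*(-18)*1/20 + 2597494) = 1/(1269/10 + 2597494) = 1/(25976209/10) = 10/25976209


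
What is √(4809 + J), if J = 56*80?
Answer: √9289 ≈ 96.379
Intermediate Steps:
J = 4480
√(4809 + J) = √(4809 + 4480) = √9289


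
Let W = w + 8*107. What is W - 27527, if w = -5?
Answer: -26676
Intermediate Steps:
W = 851 (W = -5 + 8*107 = -5 + 856 = 851)
W - 27527 = 851 - 27527 = -26676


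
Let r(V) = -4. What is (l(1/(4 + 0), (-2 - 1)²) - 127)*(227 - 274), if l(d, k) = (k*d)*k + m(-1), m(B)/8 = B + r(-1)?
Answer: 27589/4 ≈ 6897.3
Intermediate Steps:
m(B) = -32 + 8*B (m(B) = 8*(B - 4) = 8*(-4 + B) = -32 + 8*B)
l(d, k) = -40 + d*k² (l(d, k) = (k*d)*k + (-32 + 8*(-1)) = (d*k)*k + (-32 - 8) = d*k² - 40 = -40 + d*k²)
(l(1/(4 + 0), (-2 - 1)²) - 127)*(227 - 274) = ((-40 + ((-2 - 1)²)²/(4 + 0)) - 127)*(227 - 274) = ((-40 + ((-3)²)²/4) - 127)*(-47) = ((-40 + (¼)*9²) - 127)*(-47) = ((-40 + (¼)*81) - 127)*(-47) = ((-40 + 81/4) - 127)*(-47) = (-79/4 - 127)*(-47) = -587/4*(-47) = 27589/4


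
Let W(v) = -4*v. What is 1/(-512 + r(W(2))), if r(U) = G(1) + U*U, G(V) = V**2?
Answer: -1/447 ≈ -0.0022371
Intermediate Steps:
r(U) = 1 + U**2 (r(U) = 1**2 + U*U = 1 + U**2)
1/(-512 + r(W(2))) = 1/(-512 + (1 + (-4*2)**2)) = 1/(-512 + (1 + (-8)**2)) = 1/(-512 + (1 + 64)) = 1/(-512 + 65) = 1/(-447) = -1/447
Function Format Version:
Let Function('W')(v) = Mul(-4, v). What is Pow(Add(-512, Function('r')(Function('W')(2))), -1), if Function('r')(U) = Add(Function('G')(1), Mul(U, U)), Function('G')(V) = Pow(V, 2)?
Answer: Rational(-1, 447) ≈ -0.0022371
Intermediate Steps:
Function('r')(U) = Add(1, Pow(U, 2)) (Function('r')(U) = Add(Pow(1, 2), Mul(U, U)) = Add(1, Pow(U, 2)))
Pow(Add(-512, Function('r')(Function('W')(2))), -1) = Pow(Add(-512, Add(1, Pow(Mul(-4, 2), 2))), -1) = Pow(Add(-512, Add(1, Pow(-8, 2))), -1) = Pow(Add(-512, Add(1, 64)), -1) = Pow(Add(-512, 65), -1) = Pow(-447, -1) = Rational(-1, 447)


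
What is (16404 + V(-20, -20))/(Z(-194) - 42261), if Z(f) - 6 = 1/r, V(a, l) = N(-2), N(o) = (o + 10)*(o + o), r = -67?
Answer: -548462/1415543 ≈ -0.38746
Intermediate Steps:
N(o) = 2*o*(10 + o) (N(o) = (10 + o)*(2*o) = 2*o*(10 + o))
V(a, l) = -32 (V(a, l) = 2*(-2)*(10 - 2) = 2*(-2)*8 = -32)
Z(f) = 401/67 (Z(f) = 6 + 1/(-67) = 6 - 1/67 = 401/67)
(16404 + V(-20, -20))/(Z(-194) - 42261) = (16404 - 32)/(401/67 - 42261) = 16372/(-2831086/67) = 16372*(-67/2831086) = -548462/1415543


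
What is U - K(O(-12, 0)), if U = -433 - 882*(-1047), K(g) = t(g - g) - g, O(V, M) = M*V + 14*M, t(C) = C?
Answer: 923021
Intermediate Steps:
O(V, M) = 14*M + M*V
K(g) = -g (K(g) = (g - g) - g = 0 - g = -g)
U = 923021 (U = -433 + 923454 = 923021)
U - K(O(-12, 0)) = 923021 - (-1)*0*(14 - 12) = 923021 - (-1)*0*2 = 923021 - (-1)*0 = 923021 - 1*0 = 923021 + 0 = 923021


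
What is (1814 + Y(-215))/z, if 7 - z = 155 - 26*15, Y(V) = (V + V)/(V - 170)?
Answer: 69882/9317 ≈ 7.5005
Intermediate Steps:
Y(V) = 2*V/(-170 + V) (Y(V) = (2*V)/(-170 + V) = 2*V/(-170 + V))
z = 242 (z = 7 - (155 - 26*15) = 7 - (155 - 390) = 7 - 1*(-235) = 7 + 235 = 242)
(1814 + Y(-215))/z = (1814 + 2*(-215)/(-170 - 215))/242 = (1814 + 2*(-215)/(-385))*(1/242) = (1814 + 2*(-215)*(-1/385))*(1/242) = (1814 + 86/77)*(1/242) = (139764/77)*(1/242) = 69882/9317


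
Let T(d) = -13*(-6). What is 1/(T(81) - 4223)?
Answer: -1/4145 ≈ -0.00024125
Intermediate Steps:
T(d) = 78
1/(T(81) - 4223) = 1/(78 - 4223) = 1/(-4145) = -1/4145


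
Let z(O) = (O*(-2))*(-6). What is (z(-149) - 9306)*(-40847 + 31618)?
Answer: 102386526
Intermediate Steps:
z(O) = 12*O (z(O) = -2*O*(-6) = 12*O)
(z(-149) - 9306)*(-40847 + 31618) = (12*(-149) - 9306)*(-40847 + 31618) = (-1788 - 9306)*(-9229) = -11094*(-9229) = 102386526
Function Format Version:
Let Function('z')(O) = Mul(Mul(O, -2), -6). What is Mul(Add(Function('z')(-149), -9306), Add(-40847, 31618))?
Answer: 102386526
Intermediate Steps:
Function('z')(O) = Mul(12, O) (Function('z')(O) = Mul(Mul(-2, O), -6) = Mul(12, O))
Mul(Add(Function('z')(-149), -9306), Add(-40847, 31618)) = Mul(Add(Mul(12, -149), -9306), Add(-40847, 31618)) = Mul(Add(-1788, -9306), -9229) = Mul(-11094, -9229) = 102386526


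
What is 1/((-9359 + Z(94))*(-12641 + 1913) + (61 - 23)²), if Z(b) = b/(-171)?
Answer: 19/1907803172 ≈ 9.9591e-9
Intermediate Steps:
Z(b) = -b/171 (Z(b) = b*(-1/171) = -b/171)
1/((-9359 + Z(94))*(-12641 + 1913) + (61 - 23)²) = 1/((-9359 - 1/171*94)*(-12641 + 1913) + (61 - 23)²) = 1/((-9359 - 94/171)*(-10728) + 38²) = 1/(-1600483/171*(-10728) + 1444) = 1/(1907775736/19 + 1444) = 1/(1907803172/19) = 19/1907803172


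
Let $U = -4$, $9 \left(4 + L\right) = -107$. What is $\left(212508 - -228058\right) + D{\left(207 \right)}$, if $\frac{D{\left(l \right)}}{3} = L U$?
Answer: $\frac{1322270}{3} \approx 4.4076 \cdot 10^{5}$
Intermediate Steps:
$L = - \frac{143}{9}$ ($L = -4 + \frac{1}{9} \left(-107\right) = -4 - \frac{107}{9} = - \frac{143}{9} \approx -15.889$)
$D{\left(l \right)} = \frac{572}{3}$ ($D{\left(l \right)} = 3 \left(\left(- \frac{143}{9}\right) \left(-4\right)\right) = 3 \cdot \frac{572}{9} = \frac{572}{3}$)
$\left(212508 - -228058\right) + D{\left(207 \right)} = \left(212508 - -228058\right) + \frac{572}{3} = \left(212508 + 228058\right) + \frac{572}{3} = 440566 + \frac{572}{3} = \frac{1322270}{3}$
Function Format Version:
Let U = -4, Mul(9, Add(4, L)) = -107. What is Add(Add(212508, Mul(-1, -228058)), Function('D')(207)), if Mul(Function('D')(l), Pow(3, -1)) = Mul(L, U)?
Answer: Rational(1322270, 3) ≈ 4.4076e+5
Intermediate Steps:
L = Rational(-143, 9) (L = Add(-4, Mul(Rational(1, 9), -107)) = Add(-4, Rational(-107, 9)) = Rational(-143, 9) ≈ -15.889)
Function('D')(l) = Rational(572, 3) (Function('D')(l) = Mul(3, Mul(Rational(-143, 9), -4)) = Mul(3, Rational(572, 9)) = Rational(572, 3))
Add(Add(212508, Mul(-1, -228058)), Function('D')(207)) = Add(Add(212508, Mul(-1, -228058)), Rational(572, 3)) = Add(Add(212508, 228058), Rational(572, 3)) = Add(440566, Rational(572, 3)) = Rational(1322270, 3)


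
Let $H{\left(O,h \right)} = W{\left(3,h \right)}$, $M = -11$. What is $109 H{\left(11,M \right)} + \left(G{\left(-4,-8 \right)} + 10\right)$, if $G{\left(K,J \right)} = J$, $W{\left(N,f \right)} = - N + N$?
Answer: $2$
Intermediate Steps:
$W{\left(N,f \right)} = 0$
$H{\left(O,h \right)} = 0$
$109 H{\left(11,M \right)} + \left(G{\left(-4,-8 \right)} + 10\right) = 109 \cdot 0 + \left(-8 + 10\right) = 0 + 2 = 2$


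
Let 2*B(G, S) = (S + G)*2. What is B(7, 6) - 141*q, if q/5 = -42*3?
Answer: 88843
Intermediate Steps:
B(G, S) = G + S (B(G, S) = ((S + G)*2)/2 = ((G + S)*2)/2 = (2*G + 2*S)/2 = G + S)
q = -630 (q = 5*(-42*3) = 5*(-126) = -630)
B(7, 6) - 141*q = (7 + 6) - 141*(-630) = 13 + 88830 = 88843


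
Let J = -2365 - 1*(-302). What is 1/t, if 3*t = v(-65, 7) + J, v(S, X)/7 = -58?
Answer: -1/823 ≈ -0.0012151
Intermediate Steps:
v(S, X) = -406 (v(S, X) = 7*(-58) = -406)
J = -2063 (J = -2365 + 302 = -2063)
t = -823 (t = (-406 - 2063)/3 = (1/3)*(-2469) = -823)
1/t = 1/(-823) = -1/823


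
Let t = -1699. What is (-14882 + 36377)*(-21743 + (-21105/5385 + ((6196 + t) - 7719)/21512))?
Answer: -1805025841983435/3861404 ≈ -4.6745e+8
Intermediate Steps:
(-14882 + 36377)*(-21743 + (-21105/5385 + ((6196 + t) - 7719)/21512)) = (-14882 + 36377)*(-21743 + (-21105/5385 + ((6196 - 1699) - 7719)/21512)) = 21495*(-21743 + (-21105*1/5385 + (4497 - 7719)*(1/21512))) = 21495*(-21743 + (-1407/359 - 3222*1/21512)) = 21495*(-21743 + (-1407/359 - 1611/10756)) = 21495*(-21743 - 15712041/3861404) = 21495*(-83974219213/3861404) = -1805025841983435/3861404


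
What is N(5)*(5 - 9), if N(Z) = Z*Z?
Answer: -100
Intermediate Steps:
N(Z) = Z²
N(5)*(5 - 9) = 5²*(5 - 9) = 25*(-4) = -100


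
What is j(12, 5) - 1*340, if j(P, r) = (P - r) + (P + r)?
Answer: -316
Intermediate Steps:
j(P, r) = 2*P
j(12, 5) - 1*340 = 2*12 - 1*340 = 24 - 340 = -316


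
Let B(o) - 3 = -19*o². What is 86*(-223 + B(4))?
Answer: -45064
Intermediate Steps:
B(o) = 3 - 19*o²
86*(-223 + B(4)) = 86*(-223 + (3 - 19*4²)) = 86*(-223 + (3 - 19*16)) = 86*(-223 + (3 - 304)) = 86*(-223 - 301) = 86*(-524) = -45064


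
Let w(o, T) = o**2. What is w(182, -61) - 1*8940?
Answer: 24184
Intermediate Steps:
w(182, -61) - 1*8940 = 182**2 - 1*8940 = 33124 - 8940 = 24184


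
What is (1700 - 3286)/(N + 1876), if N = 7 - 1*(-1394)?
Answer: -1586/3277 ≈ -0.48398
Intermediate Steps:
N = 1401 (N = 7 + 1394 = 1401)
(1700 - 3286)/(N + 1876) = (1700 - 3286)/(1401 + 1876) = -1586/3277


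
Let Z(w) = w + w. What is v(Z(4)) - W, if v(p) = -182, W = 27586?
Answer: -27768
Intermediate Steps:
Z(w) = 2*w
v(Z(4)) - W = -182 - 1*27586 = -182 - 27586 = -27768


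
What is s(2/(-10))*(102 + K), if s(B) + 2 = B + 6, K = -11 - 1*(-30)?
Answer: 2299/5 ≈ 459.80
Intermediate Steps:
K = 19 (K = -11 + 30 = 19)
s(B) = 4 + B (s(B) = -2 + (B + 6) = -2 + (6 + B) = 4 + B)
s(2/(-10))*(102 + K) = (4 + 2/(-10))*(102 + 19) = (4 + 2*(-1/10))*121 = (4 - 1/5)*121 = (19/5)*121 = 2299/5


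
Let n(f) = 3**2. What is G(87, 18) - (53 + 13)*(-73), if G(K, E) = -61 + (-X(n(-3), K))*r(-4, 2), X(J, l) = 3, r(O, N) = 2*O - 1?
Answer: 4784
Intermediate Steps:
n(f) = 9
r(O, N) = -1 + 2*O
G(K, E) = -34 (G(K, E) = -61 + (-1*3)*(-1 + 2*(-4)) = -61 - 3*(-1 - 8) = -61 - 3*(-9) = -61 + 27 = -34)
G(87, 18) - (53 + 13)*(-73) = -34 - (53 + 13)*(-73) = -34 - 66*(-73) = -34 - 1*(-4818) = -34 + 4818 = 4784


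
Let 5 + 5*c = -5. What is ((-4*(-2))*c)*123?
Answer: -1968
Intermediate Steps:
c = -2 (c = -1 + (⅕)*(-5) = -1 - 1 = -2)
((-4*(-2))*c)*123 = (-4*(-2)*(-2))*123 = (8*(-2))*123 = -16*123 = -1968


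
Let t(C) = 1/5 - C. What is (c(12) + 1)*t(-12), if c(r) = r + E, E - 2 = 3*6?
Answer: 2013/5 ≈ 402.60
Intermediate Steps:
E = 20 (E = 2 + 3*6 = 2 + 18 = 20)
t(C) = ⅕ - C (t(C) = 1*(⅕) - C = ⅕ - C)
c(r) = 20 + r (c(r) = r + 20 = 20 + r)
(c(12) + 1)*t(-12) = ((20 + 12) + 1)*(⅕ - 1*(-12)) = (32 + 1)*(⅕ + 12) = 33*(61/5) = 2013/5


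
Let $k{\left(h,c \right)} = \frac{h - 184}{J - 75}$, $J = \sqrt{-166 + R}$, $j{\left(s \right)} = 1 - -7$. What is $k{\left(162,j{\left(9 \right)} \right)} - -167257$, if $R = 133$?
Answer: $\frac{157723626}{943} + \frac{11 i \sqrt{33}}{2829} \approx 1.6726 \cdot 10^{5} + 0.022337 i$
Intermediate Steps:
$j{\left(s \right)} = 8$ ($j{\left(s \right)} = 1 + 7 = 8$)
$J = i \sqrt{33}$ ($J = \sqrt{-166 + 133} = \sqrt{-33} = i \sqrt{33} \approx 5.7446 i$)
$k{\left(h,c \right)} = \frac{-184 + h}{-75 + i \sqrt{33}}$ ($k{\left(h,c \right)} = \frac{h - 184}{i \sqrt{33} - 75} = \frac{-184 + h}{-75 + i \sqrt{33}}$)
$k{\left(162,j{\left(9 \right)} \right)} - -167257 = - \frac{-184 + 162}{75 - i \sqrt{33}} - -167257 = \left(-1\right) \frac{1}{75 - i \sqrt{33}} \left(-22\right) + 167257 = \frac{22}{75 - i \sqrt{33}} + 167257 = 167257 + \frac{22}{75 - i \sqrt{33}}$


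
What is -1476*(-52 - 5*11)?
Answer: 157932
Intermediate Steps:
-1476*(-52 - 5*11) = -1476*(-52 - 1*55) = -1476*(-52 - 55) = -1476*(-107) = 157932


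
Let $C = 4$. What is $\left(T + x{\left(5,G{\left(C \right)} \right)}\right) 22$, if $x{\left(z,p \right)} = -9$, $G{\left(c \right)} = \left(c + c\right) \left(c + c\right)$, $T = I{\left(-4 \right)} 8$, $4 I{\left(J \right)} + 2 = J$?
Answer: $-462$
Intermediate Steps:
$I{\left(J \right)} = - \frac{1}{2} + \frac{J}{4}$
$T = -12$ ($T = \left(- \frac{1}{2} + \frac{1}{4} \left(-4\right)\right) 8 = \left(- \frac{1}{2} - 1\right) 8 = \left(- \frac{3}{2}\right) 8 = -12$)
$G{\left(c \right)} = 4 c^{2}$ ($G{\left(c \right)} = 2 c 2 c = 4 c^{2}$)
$\left(T + x{\left(5,G{\left(C \right)} \right)}\right) 22 = \left(-12 - 9\right) 22 = \left(-21\right) 22 = -462$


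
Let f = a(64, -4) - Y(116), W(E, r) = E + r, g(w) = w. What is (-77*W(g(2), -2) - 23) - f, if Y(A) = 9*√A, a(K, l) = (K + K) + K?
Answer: -215 + 18*√29 ≈ -118.07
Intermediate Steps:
a(K, l) = 3*K (a(K, l) = 2*K + K = 3*K)
f = 192 - 18*√29 (f = 3*64 - 9*√116 = 192 - 9*2*√29 = 192 - 18*√29 ≈ 95.067)
(-77*W(g(2), -2) - 23) - f = (-77*(2 - 2) - 23) - (192 - 18*√29) = (-77*0 - 23) + (-192 + 18*√29) = (0 - 23) + (-192 + 18*√29) = -23 + (-192 + 18*√29) = -215 + 18*√29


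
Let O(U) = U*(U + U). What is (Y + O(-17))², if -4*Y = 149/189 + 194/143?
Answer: 3897311494259401/11687339664 ≈ 3.3346e+5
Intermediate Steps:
O(U) = 2*U² (O(U) = U*(2*U) = 2*U²)
Y = -57973/108108 (Y = -(149/189 + 194/143)/4 = -¼*57973/27027 = -57973/108108 ≈ -0.53625)
(Y + O(-17))² = (-57973/108108 + 2*(-17)²)² = (-57973/108108 + 2*289)² = (-57973/108108 + 578)² = (62428451/108108)² = 3897311494259401/11687339664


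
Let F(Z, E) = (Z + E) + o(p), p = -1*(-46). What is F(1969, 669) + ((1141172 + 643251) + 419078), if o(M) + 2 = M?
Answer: 2206183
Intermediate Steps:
p = 46
o(M) = -2 + M
F(Z, E) = 44 + E + Z (F(Z, E) = (Z + E) + (-2 + 46) = (E + Z) + 44 = 44 + E + Z)
F(1969, 669) + ((1141172 + 643251) + 419078) = (44 + 669 + 1969) + ((1141172 + 643251) + 419078) = 2682 + (1784423 + 419078) = 2682 + 2203501 = 2206183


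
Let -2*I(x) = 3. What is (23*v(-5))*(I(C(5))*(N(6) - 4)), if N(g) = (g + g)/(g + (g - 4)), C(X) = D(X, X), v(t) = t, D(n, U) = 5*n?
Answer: -1725/4 ≈ -431.25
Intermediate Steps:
C(X) = 5*X
I(x) = -3/2 (I(x) = -½*3 = -3/2)
N(g) = 2*g/(-4 + 2*g) (N(g) = (2*g)/(g + (-4 + g)) = (2*g)/(-4 + 2*g) = 2*g/(-4 + 2*g))
(23*v(-5))*(I(C(5))*(N(6) - 4)) = (23*(-5))*(-3*(6/(-2 + 6) - 4)/2) = -(-345)*(6/4 - 4)/2 = -(-345)*(6*(¼) - 4)/2 = -(-345)*(3/2 - 4)/2 = -(-345)*(-5)/(2*2) = -115*15/4 = -1725/4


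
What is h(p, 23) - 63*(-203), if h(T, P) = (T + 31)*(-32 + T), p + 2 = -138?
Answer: 31537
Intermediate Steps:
p = -140 (p = -2 - 138 = -140)
h(T, P) = (-32 + T)*(31 + T) (h(T, P) = (31 + T)*(-32 + T) = (-32 + T)*(31 + T))
h(p, 23) - 63*(-203) = (-992 + (-140)² - 1*(-140)) - 63*(-203) = (-992 + 19600 + 140) + 12789 = 18748 + 12789 = 31537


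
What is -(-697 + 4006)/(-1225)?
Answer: 3309/1225 ≈ 2.7012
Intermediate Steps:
-(-697 + 4006)/(-1225) = -3309*(-1)/1225 = -1*(-3309/1225) = 3309/1225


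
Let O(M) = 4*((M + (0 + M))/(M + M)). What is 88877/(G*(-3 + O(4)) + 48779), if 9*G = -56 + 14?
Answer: 266631/146323 ≈ 1.8222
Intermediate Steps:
G = -14/3 (G = (-56 + 14)/9 = (⅑)*(-42) = -14/3 ≈ -4.6667)
O(M) = 4 (O(M) = 4*((M + M)/((2*M))) = 4*((2*M)*(1/(2*M))) = 4*1 = 4)
88877/(G*(-3 + O(4)) + 48779) = 88877/(-14*(-3 + 4)/3 + 48779) = 88877/(-14/3*1 + 48779) = 88877/(-14/3 + 48779) = 88877/(146323/3) = 88877*(3/146323) = 266631/146323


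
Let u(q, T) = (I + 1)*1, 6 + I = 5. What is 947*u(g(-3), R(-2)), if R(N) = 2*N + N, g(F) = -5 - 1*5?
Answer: 0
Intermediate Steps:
I = -1 (I = -6 + 5 = -1)
g(F) = -10 (g(F) = -5 - 5 = -10)
R(N) = 3*N
u(q, T) = 0 (u(q, T) = (-1 + 1)*1 = 0*1 = 0)
947*u(g(-3), R(-2)) = 947*0 = 0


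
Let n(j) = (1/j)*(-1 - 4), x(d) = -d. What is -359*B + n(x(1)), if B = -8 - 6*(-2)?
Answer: -1431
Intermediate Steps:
n(j) = -5/j
B = 4 (B = -8 + 12 = 4)
-359*B + n(x(1)) = -359*4 - 5/((-1*1)) = -1436 - 5/(-1) = -1436 - 5*(-1) = -1436 + 5 = -1431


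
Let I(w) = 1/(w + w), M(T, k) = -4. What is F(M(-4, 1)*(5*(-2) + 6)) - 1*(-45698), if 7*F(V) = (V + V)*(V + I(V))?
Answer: 320399/7 ≈ 45771.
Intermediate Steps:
I(w) = 1/(2*w)
F(V) = 2*V*(V + 1/(2*V))/7 (F(V) = ((V + V)*(V + 1/(2*V)))/7 = ((2*V)*(V + 1/(2*V)))/7 = (2*V*(V + 1/(2*V)))/7 = 2*V*(V + 1/(2*V))/7)
F(M(-4, 1)*(5*(-2) + 6)) - 1*(-45698) = (1/7 + 2*(-4*(5*(-2) + 6))**2/7) - 1*(-45698) = (1/7 + 2*(-4*(-10 + 6))**2/7) + 45698 = (1/7 + 2*(-4*(-4))**2/7) + 45698 = (1/7 + (2/7)*16**2) + 45698 = (1/7 + (2/7)*256) + 45698 = (1/7 + 512/7) + 45698 = 513/7 + 45698 = 320399/7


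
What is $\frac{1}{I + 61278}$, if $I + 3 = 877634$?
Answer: $\frac{1}{938909} \approx 1.0651 \cdot 10^{-6}$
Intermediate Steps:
$I = 877631$ ($I = -3 + 877634 = 877631$)
$\frac{1}{I + 61278} = \frac{1}{877631 + 61278} = \frac{1}{938909}$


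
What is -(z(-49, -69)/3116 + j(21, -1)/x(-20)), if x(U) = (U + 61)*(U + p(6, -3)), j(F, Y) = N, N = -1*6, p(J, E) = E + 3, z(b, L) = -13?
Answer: -49/15580 ≈ -0.0031451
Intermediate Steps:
p(J, E) = 3 + E
N = -6
j(F, Y) = -6
x(U) = U*(61 + U) (x(U) = (U + 61)*(U + (3 - 3)) = (61 + U)*(U + 0) = (61 + U)*U = U*(61 + U))
-(z(-49, -69)/3116 + j(21, -1)/x(-20)) = -(-13/3116 - 6*(-1/(20*(61 - 20)))) = -(-13*1/3116 - 6/((-20*41))) = -(-13/3116 - 6/(-820)) = -(-13/3116 - 6*(-1/820)) = -(-13/3116 + 3/410) = -1*49/15580 = -49/15580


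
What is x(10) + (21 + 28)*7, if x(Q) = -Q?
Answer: 333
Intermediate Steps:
x(10) + (21 + 28)*7 = -1*10 + (21 + 28)*7 = -10 + 49*7 = -10 + 343 = 333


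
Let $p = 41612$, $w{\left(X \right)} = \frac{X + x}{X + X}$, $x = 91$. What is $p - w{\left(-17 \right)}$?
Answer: $\frac{707441}{17} \approx 41614.0$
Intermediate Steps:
$w{\left(X \right)} = \frac{91 + X}{2 X}$ ($w{\left(X \right)} = \frac{X + 91}{X + X} = \frac{91 + X}{2 X}$)
$p - w{\left(-17 \right)} = 41612 - \frac{91 - 17}{2 \left(-17\right)} = 41612 - \frac{1}{2} \left(- \frac{1}{17}\right) 74 = 41612 - - \frac{37}{17} = 41612 + \frac{37}{17} = \frac{707441}{17}$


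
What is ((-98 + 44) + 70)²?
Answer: 256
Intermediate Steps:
((-98 + 44) + 70)² = (-54 + 70)² = 16² = 256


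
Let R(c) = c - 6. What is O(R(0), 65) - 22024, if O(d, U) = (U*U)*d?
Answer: -47374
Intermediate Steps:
R(c) = -6 + c
O(d, U) = d*U² (O(d, U) = U²*d = d*U²)
O(R(0), 65) - 22024 = (-6 + 0)*65² - 22024 = -6*4225 - 22024 = -25350 - 22024 = -47374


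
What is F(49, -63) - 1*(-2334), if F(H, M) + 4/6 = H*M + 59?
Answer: -2084/3 ≈ -694.67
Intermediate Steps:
F(H, M) = 175/3 + H*M (F(H, M) = -⅔ + (H*M + 59) = -⅔ + (59 + H*M) = 175/3 + H*M)
F(49, -63) - 1*(-2334) = (175/3 + 49*(-63)) - 1*(-2334) = (175/3 - 3087) + 2334 = -9086/3 + 2334 = -2084/3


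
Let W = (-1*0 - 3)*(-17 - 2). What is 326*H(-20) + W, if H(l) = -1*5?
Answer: -1573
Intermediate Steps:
H(l) = -5
W = 57 (W = (0 - 3)*(-19) = -3*(-19) = 57)
326*H(-20) + W = 326*(-5) + 57 = -1630 + 57 = -1573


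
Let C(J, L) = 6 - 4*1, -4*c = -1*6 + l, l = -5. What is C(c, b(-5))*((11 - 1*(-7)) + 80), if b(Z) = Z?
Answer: 196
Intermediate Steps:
c = 11/4 (c = -(-1*6 - 5)/4 = -(-6 - 5)/4 = -¼*(-11) = 11/4 ≈ 2.7500)
C(J, L) = 2 (C(J, L) = 6 - 4 = 2)
C(c, b(-5))*((11 - 1*(-7)) + 80) = 2*((11 - 1*(-7)) + 80) = 2*((11 + 7) + 80) = 2*(18 + 80) = 2*98 = 196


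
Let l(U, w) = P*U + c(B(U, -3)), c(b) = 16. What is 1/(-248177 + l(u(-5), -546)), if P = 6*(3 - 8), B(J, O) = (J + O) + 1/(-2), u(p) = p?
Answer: -1/248011 ≈ -4.0321e-6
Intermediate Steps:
B(J, O) = -½ + J + O (B(J, O) = (J + O) - ½ = -½ + J + O)
P = -30 (P = 6*(-5) = -30)
l(U, w) = 16 - 30*U (l(U, w) = -30*U + 16 = 16 - 30*U)
1/(-248177 + l(u(-5), -546)) = 1/(-248177 + (16 - 30*(-5))) = 1/(-248177 + (16 + 150)) = 1/(-248177 + 166) = 1/(-248011) = -1/248011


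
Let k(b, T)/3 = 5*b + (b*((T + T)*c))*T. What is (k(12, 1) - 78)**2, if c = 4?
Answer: 152100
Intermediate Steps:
k(b, T) = 15*b + 24*b*T**2 (k(b, T) = 3*(5*b + (b*((T + T)*4))*T) = 3*(5*b + (b*((2*T)*4))*T) = 3*(5*b + (b*(8*T))*T) = 3*(5*b + (8*T*b)*T) = 3*(5*b + 8*b*T**2) = 15*b + 24*b*T**2)
(k(12, 1) - 78)**2 = (3*12*(5 + 8*1**2) - 78)**2 = (3*12*(5 + 8*1) - 78)**2 = (3*12*(5 + 8) - 78)**2 = (3*12*13 - 78)**2 = (468 - 78)**2 = 390**2 = 152100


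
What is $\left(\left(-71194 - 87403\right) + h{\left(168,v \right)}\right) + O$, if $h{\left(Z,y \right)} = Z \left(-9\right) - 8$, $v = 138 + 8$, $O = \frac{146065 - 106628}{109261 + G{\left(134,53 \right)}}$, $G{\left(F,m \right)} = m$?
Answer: $- \frac{17502990301}{109314} \approx -1.6012 \cdot 10^{5}$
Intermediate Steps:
$O = \frac{39437}{109314}$ ($O = \frac{146065 - 106628}{109261 + 53} = \frac{39437}{109314} \approx 0.36077$)
$v = 146$
$h{\left(Z,y \right)} = -8 - 9 Z$ ($h{\left(Z,y \right)} = - 9 Z - 8 = -8 - 9 Z$)
$\left(\left(-71194 - 87403\right) + h{\left(168,v \right)}\right) + O = \left(\left(-71194 - 87403\right) - 1520\right) + \frac{39437}{109314} = \left(-158597 - 1520\right) + \frac{39437}{109314} = -160117 + \frac{39437}{109314} = - \frac{17502990301}{109314}$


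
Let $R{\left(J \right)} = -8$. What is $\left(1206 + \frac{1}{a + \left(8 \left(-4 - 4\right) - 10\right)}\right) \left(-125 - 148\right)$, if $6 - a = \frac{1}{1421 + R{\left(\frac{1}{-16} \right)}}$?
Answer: $- \frac{31634447481}{96085} \approx -3.2923 \cdot 10^{5}$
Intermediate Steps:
$a = \frac{8477}{1413}$ ($a = 6 - \frac{1}{1421 - 8} = 6 - \frac{1}{1413} = \frac{8477}{1413} \approx 5.9993$)
$\left(1206 + \frac{1}{a + \left(8 \left(-4 - 4\right) - 10\right)}\right) \left(-125 - 148\right) = \left(1206 + \frac{1}{\frac{8477}{1413} + \left(8 \left(-4 - 4\right) - 10\right)}\right) \left(-125 - 148\right) = \left(1206 + \frac{1}{\frac{8477}{1413} + \left(8 \left(-8\right) - 10\right)}\right) \left(-125 - 148\right) = \left(1206 + \frac{1}{\frac{8477}{1413} - 74}\right) \left(-273\right) = \left(1206 + \frac{1}{- \frac{96085}{1413}}\right) \left(-273\right) = \left(1206 - \frac{1413}{96085}\right) \left(-273\right) = \frac{115877097}{96085} \left(-273\right) = - \frac{31634447481}{96085}$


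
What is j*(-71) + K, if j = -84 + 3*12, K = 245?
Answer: 3653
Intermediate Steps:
j = -48 (j = -84 + 36 = -48)
j*(-71) + K = -48*(-71) + 245 = 3408 + 245 = 3653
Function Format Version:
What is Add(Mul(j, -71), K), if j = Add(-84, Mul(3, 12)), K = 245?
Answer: 3653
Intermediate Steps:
j = -48 (j = Add(-84, 36) = -48)
Add(Mul(j, -71), K) = Add(Mul(-48, -71), 245) = Add(3408, 245) = 3653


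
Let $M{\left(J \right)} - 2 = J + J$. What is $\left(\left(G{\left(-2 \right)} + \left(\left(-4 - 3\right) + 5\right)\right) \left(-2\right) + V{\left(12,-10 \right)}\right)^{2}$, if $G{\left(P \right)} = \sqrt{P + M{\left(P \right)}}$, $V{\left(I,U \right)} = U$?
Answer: $20 + 48 i \approx 20.0 + 48.0 i$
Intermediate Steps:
$M{\left(J \right)} = 2 + 2 J$ ($M{\left(J \right)} = 2 + \left(J + J\right) = 2 + 2 J$)
$G{\left(P \right)} = \sqrt{2 + 3 P}$ ($G{\left(P \right)} = \sqrt{P + \left(2 + 2 P\right)} = \sqrt{2 + 3 P}$)
$\left(\left(G{\left(-2 \right)} + \left(\left(-4 - 3\right) + 5\right)\right) \left(-2\right) + V{\left(12,-10 \right)}\right)^{2} = \left(\left(\sqrt{2 + 3 \left(-2\right)} + \left(\left(-4 - 3\right) + 5\right)\right) \left(-2\right) - 10\right)^{2} = \left(\left(\sqrt{2 - 6} + \left(-7 + 5\right)\right) \left(-2\right) - 10\right)^{2} = \left(\left(\sqrt{-4} - 2\right) \left(-2\right) - 10\right)^{2} = \left(\left(2 i - 2\right) \left(-2\right) - 10\right)^{2} = \left(\left(-2 + 2 i\right) \left(-2\right) - 10\right)^{2} = \left(\left(4 - 4 i\right) - 10\right)^{2} = \left(-6 - 4 i\right)^{2}$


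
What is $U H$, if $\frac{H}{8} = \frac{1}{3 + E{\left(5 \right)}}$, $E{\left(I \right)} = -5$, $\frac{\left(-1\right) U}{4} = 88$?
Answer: $1408$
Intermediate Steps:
$U = -352$ ($U = \left(-4\right) 88 = -352$)
$H = -4$ ($H = \frac{8}{3 - 5} = \frac{8}{-2} = 8 \left(- \frac{1}{2}\right) = -4$)
$U H = \left(-352\right) \left(-4\right) = 1408$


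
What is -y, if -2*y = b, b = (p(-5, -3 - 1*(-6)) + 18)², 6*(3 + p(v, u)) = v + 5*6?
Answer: 13225/72 ≈ 183.68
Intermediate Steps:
p(v, u) = 2 + v/6 (p(v, u) = -3 + (v + 5*6)/6 = -3 + (v + 30)/6 = -3 + (30 + v)/6 = -3 + (5 + v/6) = 2 + v/6)
b = 13225/36 (b = ((2 + (⅙)*(-5)) + 18)² = ((2 - ⅚) + 18)² = (7/6 + 18)² = (115/6)² = 13225/36 ≈ 367.36)
y = -13225/72 (y = -½*13225/36 = -13225/72 ≈ -183.68)
-y = -1*(-13225/72) = 13225/72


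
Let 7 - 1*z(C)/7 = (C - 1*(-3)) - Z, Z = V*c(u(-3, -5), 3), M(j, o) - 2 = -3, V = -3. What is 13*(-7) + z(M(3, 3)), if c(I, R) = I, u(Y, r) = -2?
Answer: -14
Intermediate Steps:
M(j, o) = -1 (M(j, o) = 2 - 3 = -1)
Z = 6 (Z = -3*(-2) = 6)
z(C) = 70 - 7*C (z(C) = 49 - 7*((C - 1*(-3)) - 1*6) = 49 - 7*((C + 3) - 6) = 49 - 7*((3 + C) - 6) = 49 - 7*(-3 + C) = 49 + (21 - 7*C) = 70 - 7*C)
13*(-7) + z(M(3, 3)) = 13*(-7) + (70 - 7*(-1)) = -91 + (70 + 7) = -91 + 77 = -14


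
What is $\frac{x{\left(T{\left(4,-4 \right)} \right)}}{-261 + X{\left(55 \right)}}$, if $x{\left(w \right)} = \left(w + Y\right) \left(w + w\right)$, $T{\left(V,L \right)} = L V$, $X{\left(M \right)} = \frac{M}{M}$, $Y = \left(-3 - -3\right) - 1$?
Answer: $- \frac{136}{65} \approx -2.0923$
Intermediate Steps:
$Y = -1$ ($Y = \left(-3 + 3\right) - 1 = 0 - 1 = -1$)
$X{\left(M \right)} = 1$
$x{\left(w \right)} = 2 w \left(-1 + w\right)$ ($x{\left(w \right)} = \left(w - 1\right) \left(w + w\right) = \left(-1 + w\right) 2 w = 2 w \left(-1 + w\right)$)
$\frac{x{\left(T{\left(4,-4 \right)} \right)}}{-261 + X{\left(55 \right)}} = \frac{2 \left(\left(-4\right) 4\right) \left(-1 - 16\right)}{-261 + 1} = \frac{2 \left(-16\right) \left(-1 - 16\right)}{-260} = 2 \left(-16\right) \left(-17\right) \left(- \frac{1}{260}\right) = 544 \left(- \frac{1}{260}\right) = - \frac{136}{65}$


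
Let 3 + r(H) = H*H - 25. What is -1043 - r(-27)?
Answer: -1744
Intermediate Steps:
r(H) = -28 + H**2 (r(H) = -3 + (H*H - 25) = -3 + (H**2 - 25) = -3 + (-25 + H**2) = -28 + H**2)
-1043 - r(-27) = -1043 - (-28 + (-27)**2) = -1043 - (-28 + 729) = -1043 - 1*701 = -1043 - 701 = -1744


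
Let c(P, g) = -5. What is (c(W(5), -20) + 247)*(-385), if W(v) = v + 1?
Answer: -93170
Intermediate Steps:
W(v) = 1 + v
(c(W(5), -20) + 247)*(-385) = (-5 + 247)*(-385) = 242*(-385) = -93170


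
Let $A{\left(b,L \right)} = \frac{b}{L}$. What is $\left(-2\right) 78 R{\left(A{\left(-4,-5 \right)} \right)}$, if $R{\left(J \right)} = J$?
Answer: $- \frac{624}{5} \approx -124.8$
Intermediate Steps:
$\left(-2\right) 78 R{\left(A{\left(-4,-5 \right)} \right)} = \left(-2\right) 78 \left(- \frac{4}{-5}\right) = - 156 \left(\left(-4\right) \left(- \frac{1}{5}\right)\right) = \left(-156\right) \frac{4}{5} = - \frac{624}{5}$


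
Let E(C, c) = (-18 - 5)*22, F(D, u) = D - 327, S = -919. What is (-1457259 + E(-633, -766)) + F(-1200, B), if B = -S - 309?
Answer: -1459292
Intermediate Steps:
B = 610 (B = -1*(-919) - 309 = 919 - 309 = 610)
F(D, u) = -327 + D
E(C, c) = -506 (E(C, c) = -23*22 = -506)
(-1457259 + E(-633, -766)) + F(-1200, B) = (-1457259 - 506) + (-327 - 1200) = -1457765 - 1527 = -1459292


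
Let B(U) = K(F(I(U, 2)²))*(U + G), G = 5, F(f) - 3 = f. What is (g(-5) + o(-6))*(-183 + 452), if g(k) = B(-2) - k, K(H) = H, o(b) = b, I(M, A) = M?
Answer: 5380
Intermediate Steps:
F(f) = 3 + f
B(U) = (3 + U²)*(5 + U) (B(U) = (3 + U²)*(U + 5) = (3 + U²)*(5 + U))
g(k) = 21 - k (g(k) = (3 + (-2)²)*(5 - 2) - k = (3 + 4)*3 - k = 7*3 - k = 21 - k)
(g(-5) + o(-6))*(-183 + 452) = ((21 - 1*(-5)) - 6)*(-183 + 452) = ((21 + 5) - 6)*269 = (26 - 6)*269 = 20*269 = 5380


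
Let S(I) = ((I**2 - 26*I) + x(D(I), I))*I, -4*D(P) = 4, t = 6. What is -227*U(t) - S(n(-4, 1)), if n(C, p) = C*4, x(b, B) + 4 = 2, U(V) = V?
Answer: 9358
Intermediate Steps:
D(P) = -1 (D(P) = -1/4*4 = -1)
x(b, B) = -2 (x(b, B) = -4 + 2 = -2)
n(C, p) = 4*C
S(I) = I*(-2 + I**2 - 26*I) (S(I) = ((I**2 - 26*I) - 2)*I = (-2 + I**2 - 26*I)*I = I*(-2 + I**2 - 26*I))
-227*U(t) - S(n(-4, 1)) = -227*6 - 4*(-4)*(-2 + (4*(-4))**2 - 104*(-4)) = -1362 - (-16)*(-2 + (-16)**2 - 26*(-16)) = -1362 - (-16)*(-2 + 256 + 416) = -1362 - (-16)*670 = -1362 - 1*(-10720) = -1362 + 10720 = 9358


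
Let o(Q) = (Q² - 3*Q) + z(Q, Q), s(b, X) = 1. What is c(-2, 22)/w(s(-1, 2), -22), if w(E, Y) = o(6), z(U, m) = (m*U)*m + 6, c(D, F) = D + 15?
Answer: 13/240 ≈ 0.054167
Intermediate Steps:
c(D, F) = 15 + D
z(U, m) = 6 + U*m² (z(U, m) = (U*m)*m + 6 = U*m² + 6 = 6 + U*m²)
o(Q) = 6 + Q² + Q³ - 3*Q (o(Q) = (Q² - 3*Q) + (6 + Q*Q²) = (Q² - 3*Q) + (6 + Q³) = 6 + Q² + Q³ - 3*Q)
w(E, Y) = 240 (w(E, Y) = 6 + 6² + 6³ - 3*6 = 6 + 36 + 216 - 18 = 240)
c(-2, 22)/w(s(-1, 2), -22) = (15 - 2)/240 = 13*(1/240) = 13/240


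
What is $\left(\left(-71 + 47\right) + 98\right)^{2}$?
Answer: $5476$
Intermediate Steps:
$\left(\left(-71 + 47\right) + 98\right)^{2} = \left(-24 + 98\right)^{2} = 74^{2} = 5476$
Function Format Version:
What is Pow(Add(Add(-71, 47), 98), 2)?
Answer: 5476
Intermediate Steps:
Pow(Add(Add(-71, 47), 98), 2) = Pow(Add(-24, 98), 2) = Pow(74, 2) = 5476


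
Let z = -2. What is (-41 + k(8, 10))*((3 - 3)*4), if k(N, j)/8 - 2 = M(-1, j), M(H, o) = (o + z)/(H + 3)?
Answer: 0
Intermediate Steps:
M(H, o) = (-2 + o)/(3 + H) (M(H, o) = (o - 2)/(H + 3) = (-2 + o)/(3 + H))
k(N, j) = 8 + 4*j (k(N, j) = 16 + 8*((-2 + j)/(3 - 1)) = 16 + 8*((-2 + j)/2) = 16 + 8*(-1 + j/2) = 16 + (-8 + 4*j) = 8 + 4*j)
(-41 + k(8, 10))*((3 - 3)*4) = (-41 + (8 + 4*10))*((3 - 3)*4) = (-41 + (8 + 40))*(0*4) = (-41 + 48)*0 = 7*0 = 0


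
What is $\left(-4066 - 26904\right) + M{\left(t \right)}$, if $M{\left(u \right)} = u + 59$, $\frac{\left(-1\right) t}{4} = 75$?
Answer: $-31211$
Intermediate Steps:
$t = -300$ ($t = \left(-4\right) 75 = -300$)
$M{\left(u \right)} = 59 + u$
$\left(-4066 - 26904\right) + M{\left(t \right)} = \left(-4066 - 26904\right) + \left(59 - 300\right) = -30970 - 241 = -31211$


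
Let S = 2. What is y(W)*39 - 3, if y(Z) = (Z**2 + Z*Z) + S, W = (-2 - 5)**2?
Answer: 187353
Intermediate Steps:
W = 49 (W = (-7)**2 = 49)
y(Z) = 2 + 2*Z**2 (y(Z) = (Z**2 + Z*Z) + 2 = (Z**2 + Z**2) + 2 = 2*Z**2 + 2 = 2 + 2*Z**2)
y(W)*39 - 3 = (2 + 2*49**2)*39 - 3 = (2 + 2*2401)*39 - 3 = (2 + 4802)*39 - 3 = 4804*39 - 3 = 187356 - 3 = 187353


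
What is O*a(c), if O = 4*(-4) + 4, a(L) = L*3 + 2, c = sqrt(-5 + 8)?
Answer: -24 - 36*sqrt(3) ≈ -86.354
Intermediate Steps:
c = sqrt(3) ≈ 1.7320
a(L) = 2 + 3*L (a(L) = 3*L + 2 = 2 + 3*L)
O = -12 (O = -16 + 4 = -12)
O*a(c) = -12*(2 + 3*sqrt(3)) = -24 - 36*sqrt(3)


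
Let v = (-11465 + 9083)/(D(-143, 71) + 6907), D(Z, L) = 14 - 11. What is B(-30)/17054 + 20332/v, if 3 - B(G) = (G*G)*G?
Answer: -1197961200667/20311314 ≈ -58980.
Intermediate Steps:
D(Z, L) = 3
B(G) = 3 - G**3 (B(G) = 3 - G*G*G = 3 - G**2*G = 3 - G**3)
v = -1191/3455 (v = (-11465 + 9083)/(3 + 6907) = -2382/6910 = -2382*1/6910 = -1191/3455 ≈ -0.34472)
B(-30)/17054 + 20332/v = (3 - 1*(-30)**3)/17054 + 20332/(-1191/3455) = (3 - 1*(-27000))*(1/17054) + 20332*(-3455/1191) = (3 + 27000)*(1/17054) - 70247060/1191 = 27003*(1/17054) - 70247060/1191 = 27003/17054 - 70247060/1191 = -1197961200667/20311314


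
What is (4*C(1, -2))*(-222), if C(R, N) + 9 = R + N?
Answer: 8880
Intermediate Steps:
C(R, N) = -9 + N + R (C(R, N) = -9 + (R + N) = -9 + (N + R) = -9 + N + R)
(4*C(1, -2))*(-222) = (4*(-9 - 2 + 1))*(-222) = (4*(-10))*(-222) = -40*(-222) = 8880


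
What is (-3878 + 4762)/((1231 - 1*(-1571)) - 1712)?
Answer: 442/545 ≈ 0.81101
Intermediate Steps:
(-3878 + 4762)/((1231 - 1*(-1571)) - 1712) = 884/((1231 + 1571) - 1712) = 884/(2802 - 1712) = 884/1090 = 884*(1/1090) = 442/545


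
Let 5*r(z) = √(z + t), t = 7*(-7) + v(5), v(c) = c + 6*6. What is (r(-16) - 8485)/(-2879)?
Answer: 8485/2879 - 2*I*√6/14395 ≈ 2.9472 - 0.00034033*I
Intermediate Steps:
v(c) = 36 + c (v(c) = c + 36 = 36 + c)
t = -8 (t = 7*(-7) + (36 + 5) = -49 + 41 = -8)
r(z) = √(-8 + z)/5 (r(z) = √(z - 8)/5 = √(-8 + z)/5)
(r(-16) - 8485)/(-2879) = (√(-8 - 16)/5 - 8485)/(-2879) = (√(-24)/5 - 8485)*(-1/2879) = ((2*I*√6)/5 - 8485)*(-1/2879) = (2*I*√6/5 - 8485)*(-1/2879) = (-8485 + 2*I*√6/5)*(-1/2879) = 8485/2879 - 2*I*√6/14395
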